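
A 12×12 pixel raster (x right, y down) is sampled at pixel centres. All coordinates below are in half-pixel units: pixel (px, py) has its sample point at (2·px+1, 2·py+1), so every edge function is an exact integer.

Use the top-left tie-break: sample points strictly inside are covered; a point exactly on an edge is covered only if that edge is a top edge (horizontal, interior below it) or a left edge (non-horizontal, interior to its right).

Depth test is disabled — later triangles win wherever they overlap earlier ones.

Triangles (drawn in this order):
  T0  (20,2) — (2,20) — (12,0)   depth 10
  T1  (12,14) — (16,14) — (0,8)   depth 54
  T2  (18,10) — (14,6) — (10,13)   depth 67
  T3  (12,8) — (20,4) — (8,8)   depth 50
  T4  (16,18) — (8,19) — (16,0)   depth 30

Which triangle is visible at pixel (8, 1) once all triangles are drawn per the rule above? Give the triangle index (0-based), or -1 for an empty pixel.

T0:
  2·area = 180
  edge (20, 2)→(2, 20): d=(-18,18) right/bottom  bias=-1
  edge (2, 20)→(12, 0): d=(10,-20) top-left  bias=+0
  edge (12, 0)→(20, 2): d=(8,2) right/bottom  bias=-1
    (6,0)@(13, 1): e=[144,30,6] → █
    (7,0)@(15, 1): e=[108,70,2] → █
    (8,0)@(17, 1): e=[72,110,-2] → ·
    (10,0)@(21, 1): e=[0,190,-10] → ·  [on edge]
    (5,1)@(11, 3): e=[144,10,26] → █
    (8,1)@(17, 3): e=[36,130,14] → █
    (9,1)@(19, 3): e=[0,170,10] → ·  [on edge]
    (5,2)@(11, 5): e=[108,30,42] → █
    (8,2)@(17, 5): e=[0,150,30] → ·  [on edge]
    (4,3)@(9, 7): e=[108,10,62] → █
    (7,3)@(15, 7): e=[0,130,50] → ·  [on edge]
    (4,4)@(9, 9): e=[72,30,78] → █
    (6,4)@(13, 9): e=[0,110,70] → ·  [on edge]
    (5,5)@(11, 11): e=[0,90,90] → ·  [on edge]
    (4,6)@(9, 13): e=[0,70,110] → ·  [on edge]
    (3,7)@(7, 15): e=[0,50,130] → ·  [on edge]
    (2,8)@(5, 17): e=[0,30,150] → ·  [on edge]
    (1,9)@(3, 19): e=[0,10,170] → ·  [on edge]
    (0,10)@(1, 21): e=[0,-10,190] → ·  [on edge]
  covered (18 px):
    · · · · · · █ █ · · · ·
    · · · · · █ █ █ █ · · ·
    · · · · · █ █ █ · · · ·
    · · · · █ █ █ · · · · ·
    · · · · █ █ · · · · · ·
    · · · █ █ · · · · · · ·
    · · · █ · · · · · · · ·
    · · █ · · · · · · · · ·
    · · · · · · · · · · · ·
    · · · · · · · · · · · ·
    · · · · · · · · · · · ·
    · · · · · · · · · · · ·
T1:
  2·area = 24  (B↔C swapped to make it positive)
  edge (12, 14)→(0, 8): d=(-12,-6) top-left  bias=+0
  edge (0, 8)→(16, 14): d=(16,6) right/bottom  bias=-1
  edge (16, 14)→(12, 14): d=(-4,0) right/bottom  bias=-1
    (3,5)@(7, 11): e=[6,6,12] → █
    (4,5)@(9, 11): e=[18,-6,12] → ·
    (3,6)@(7, 13): e=[-18,38,4] → ·
    (5,6)@(11, 13): e=[6,14,4] → █
    (6,6)@(13, 13): e=[18,2,4] → █
    (7,6)@(15, 13): e=[30,-10,4] → ·
    (5,7)@(11, 15): e=[-18,46,-4] → ·
    (6,7)@(13, 15): e=[-6,34,-4] → ·
  covered (3 px):
    · · · · · · · · · · · ·
    · · · · · · · · · · · ·
    · · · · · · · · · · · ·
    · · · · · · · · · · · ·
    · · · · · · · · · · · ·
    · · · █ · · · · · · · ·
    · · · · · █ █ · · · · ·
    · · · · · · · · · · · ·
    · · · · · · · · · · · ·
    · · · · · · · · · · · ·
    · · · · · · · · · · · ·
    · · · · · · · · · · · ·
T2:
  2·area = 44  (B↔C swapped to make it positive)
  edge (18, 10)→(10, 13): d=(-8,3) right/bottom  bias=-1
  edge (10, 13)→(14, 6): d=(4,-7) top-left  bias=+0
  edge (14, 6)→(18, 10): d=(4,4) right/bottom  bias=-1
    (4,0)@(9, 1): e=[99,-55,0] → ·  [on edge]
    (5,1)@(11, 3): e=[77,-33,0] → ·  [on edge]
    (6,2)@(13, 5): e=[55,-11,0] → ·  [on edge]
    (7,3)@(15, 7): e=[33,11,0] → ·  [on edge]
    (6,4)@(13, 9): e=[23,5,16] → █
    (7,4)@(15, 9): e=[17,19,8] → █
    (8,4)@(17, 9): e=[11,33,0] → ·  [on edge]
    (6,5)@(13, 11): e=[7,13,24] → █
    (8,5)@(17, 11): e=[-5,41,8] → ·
    (9,5)@(19, 11): e=[-11,55,0] → ·  [on edge]
    (6,6)@(13, 13): e=[-9,21,32] → ·
    (7,6)@(15, 13): e=[-15,35,24] → ·
    (10,6)@(21, 13): e=[-33,77,0] → ·  [on edge]
    (11,7)@(23, 15): e=[-55,99,0] → ·  [on edge]
  covered (4 px):
    · · · · · · · · · · · ·
    · · · · · · · · · · · ·
    · · · · · · · · · · · ·
    · · · · · · · · · · · ·
    · · · · · · █ █ · · · ·
    · · · · · · █ █ · · · ·
    · · · · · · · · · · · ·
    · · · · · · · · · · · ·
    · · · · · · · · · · · ·
    · · · · · · · · · · · ·
    · · · · · · · · · · · ·
    · · · · · · · · · · · ·
T3:
  2·area = 16  (B↔C swapped to make it positive)
  edge (12, 8)→(8, 8): d=(-4,0) right/bottom  bias=-1
  edge (8, 8)→(20, 4): d=(12,-4) top-left  bias=+0
  edge (20, 4)→(12, 8): d=(-8,4) right/bottom  bias=-1
    (11,1)@(23, 3): e=[20,0,-4] → ·  [on edge]
    (8,2)@(17, 5): e=[12,0,4] → █  [on edge]
    (9,2)@(19, 5): e=[12,8,-4] → ·
    (5,3)@(11, 7): e=[4,0,12] → █  [on edge]
    (6,3)@(13, 7): e=[4,8,4] → █
    (7,3)@(15, 7): e=[4,16,-4] → ·
    (8,3)@(17, 7): e=[4,24,-12] → ·
    (2,4)@(5, 9): e=[-4,0,20] → ·  [on edge]
    (5,4)@(11, 9): e=[-4,24,-4] → ·
    (6,4)@(13, 9): e=[-4,32,-12] → ·
  covered (3 px):
    · · · · · · · · · · · ·
    · · · · · · · · · · · ·
    · · · · · · · · █ · · ·
    · · · · · █ █ · · · · ·
    · · · · · · · · · · · ·
    · · · · · · · · · · · ·
    · · · · · · · · · · · ·
    · · · · · · · · · · · ·
    · · · · · · · · · · · ·
    · · · · · · · · · · · ·
    · · · · · · · · · · · ·
    · · · · · · · · · · · ·
T4:
  2·area = 144
  edge (16, 18)→(8, 19): d=(-8,1) right/bottom  bias=-1
  edge (8, 19)→(16, 0): d=(8,-19) top-left  bias=+0
  edge (16, 0)→(16, 18): d=(0,18) right/bottom  bias=-1
    (7,1)@(15, 3): e=[121,5,18] → █
    (8,1)@(17, 3): e=[119,43,-18] → ·
    (7,2)@(15, 5): e=[105,21,18] → █
    (8,2)@(17, 5): e=[103,59,-18] → ·
    (7,3)@(15, 7): e=[89,37,18] → █
    (8,3)@(17, 7): e=[87,75,-18] → ·
    (6,4)@(13, 9): e=[75,15,54] → █
    (8,4)@(17, 9): e=[71,91,-18] → ·
    (6,5)@(13, 11): e=[59,31,54] → █
    (8,5)@(17, 11): e=[55,107,-18] → ·
    (5,6)@(11, 13): e=[45,9,90] → █
    (8,6)@(17, 13): e=[39,123,-18] → ·
  covered (17 px):
    · · · · · · · · · · · ·
    · · · · · · · █ · · · ·
    · · · · · · · █ · · · ·
    · · · · · · · █ · · · ·
    · · · · · · █ █ · · · ·
    · · · · · · █ █ · · · ·
    · · · · · █ █ █ · · · ·
    · · · · · █ █ █ · · · ·
    · · · · █ █ █ █ · · · ·
    · · · · · · · · · · · ·
    · · · · · · · · · · · ·
    · · · · · · · · · · · ·

Z-buffer (winner per pixel, '.' = empty):
  . . . . . . 0 0 . . . .
  . . . . . 0 0 4 0 . . .
  . . . . . 0 0 4 3 . . .
  . . . . 0 3 3 4 . . . .
  . . . . 0 0 4 4 . . . .
  . . . 1 0 . 4 4 . . . .
  . . . 0 . 4 4 4 . . . .
  . . 0 . . 4 4 4 . . . .
  . . . . 4 4 4 4 . . . .
  . . . . . . . . . . . .
  . . . . . . . . . . . .
  . . . . . . . . . . . .

Answer: 0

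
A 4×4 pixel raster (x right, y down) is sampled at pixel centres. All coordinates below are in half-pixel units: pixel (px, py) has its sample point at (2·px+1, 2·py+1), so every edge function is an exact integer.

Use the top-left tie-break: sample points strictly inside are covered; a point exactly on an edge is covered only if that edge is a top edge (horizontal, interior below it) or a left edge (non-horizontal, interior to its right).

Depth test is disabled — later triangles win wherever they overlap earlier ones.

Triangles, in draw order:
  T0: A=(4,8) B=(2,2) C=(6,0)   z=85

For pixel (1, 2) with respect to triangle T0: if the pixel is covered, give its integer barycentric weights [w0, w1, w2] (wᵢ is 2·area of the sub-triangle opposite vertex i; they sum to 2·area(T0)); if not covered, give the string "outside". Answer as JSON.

T0:
  2·area = 28
  edge (4, 8)→(2, 2): d=(-2,-6) top-left  bias=+0
  edge (2, 2)→(6, 0): d=(4,-2) top-left  bias=+0
  edge (6, 0)→(4, 8): d=(-2,8) right/bottom  bias=-1
    (2,0)@(5, 1): e=[20,2,6] → X
    (3,0)@(7, 1): e=[32,6,-10] → .
    (1,1)@(3, 3): e=[4,6,18] → X
    (3,1)@(7, 3): e=[28,14,-14] → .
    (1,2)@(3, 5): e=[0,14,14] → X  [on edge]
    (2,2)@(5, 5): e=[12,18,-2] → .
    (1,3)@(3, 7): e=[-4,22,10] → .
  covered (4 px):
    . . X .
    . X X .
    . X . .
    . . . .

Answer: [14,14,0]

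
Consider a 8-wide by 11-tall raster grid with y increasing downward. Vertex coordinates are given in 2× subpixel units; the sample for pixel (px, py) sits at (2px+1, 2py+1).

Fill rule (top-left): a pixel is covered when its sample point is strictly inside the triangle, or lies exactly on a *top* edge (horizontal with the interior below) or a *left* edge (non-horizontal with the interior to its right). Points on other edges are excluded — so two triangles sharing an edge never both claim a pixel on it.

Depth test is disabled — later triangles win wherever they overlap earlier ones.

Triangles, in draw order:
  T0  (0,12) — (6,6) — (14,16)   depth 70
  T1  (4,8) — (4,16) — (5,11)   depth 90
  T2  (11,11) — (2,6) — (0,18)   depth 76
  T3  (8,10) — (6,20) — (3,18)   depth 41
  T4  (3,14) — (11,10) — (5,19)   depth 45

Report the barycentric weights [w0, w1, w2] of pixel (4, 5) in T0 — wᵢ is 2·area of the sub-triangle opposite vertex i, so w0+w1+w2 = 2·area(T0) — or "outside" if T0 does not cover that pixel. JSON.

T0:
  2·area = 108
  edge (0, 12)→(6, 6): d=(6,-6) top-left  bias=+0
  edge (6, 6)→(14, 16): d=(8,10) right/bottom  bias=-1
  edge (14, 16)→(0, 12): d=(-14,-4) top-left  bias=+0
    (5,0)@(11, 1): e=[0,-90,198] → ·  [on edge]
    (4,1)@(9, 3): e=[0,-54,162] → ·  [on edge]
    (3,2)@(7, 5): e=[0,-18,126] → ·  [on edge]
    (2,3)@(5, 7): e=[0,18,90] → #  [on edge]
    (3,3)@(7, 7): e=[12,-2,98] → ·
    (1,4)@(3, 9): e=[0,54,54] → #  [on edge]
    (3,4)@(7, 9): e=[24,14,70] → #
    (4,4)@(9, 9): e=[36,-6,78] → ·
    (0,5)@(1, 11): e=[0,90,18] → #  [on edge]
    (4,5)@(9, 11): e=[48,10,50] → #
    (5,5)@(11, 11): e=[60,-10,58] → ·
    (0,6)@(1, 13): e=[12,106,-10] → ·
  covered (15 px):
    · · · · · · · ·
    · · · · · · · ·
    · · · · · · · ·
    · · # · · · · ·
    · # # # · · · ·
    # # # # # · · ·
    · · # # # # · ·
    · · · · · # # ·
    · · · · · · · ·
    · · · · · · · ·
    · · · · · · · ·
T1:
  2·area = 8  (B↔C swapped to make it positive)
  edge (4, 8)→(5, 11): d=(1,3) right/bottom  bias=-1
  edge (5, 11)→(4, 16): d=(-1,5) right/bottom  bias=-1
  edge (4, 16)→(4, 8): d=(0,-8) top-left  bias=+0
    (3,0)@(7, 1): e=[-16,0,24] → ·  [on edge]
    (1,2)@(3, 5): e=[0,16,-8] → ·  [on edge]
    (2,5)@(5, 11): e=[0,0,8] → ·  [on edge]
    (3,8)@(7, 17): e=[0,-16,24] → ·  [on edge]
    (1,10)@(3, 21): e=[16,0,-8] → ·  [on edge]
  covered (0 px):
    · · · · · · · ·
    · · · · · · · ·
    · · · · · · · ·
    · · · · · · · ·
    · · · · · · · ·
    · · · · · · · ·
    · · · · · · · ·
    · · · · · · · ·
    · · · · · · · ·
    · · · · · · · ·
    · · · · · · · ·
T2:
  2·area = 118  (B↔C swapped to make it positive)
  edge (11, 11)→(0, 18): d=(-11,7) right/bottom  bias=-1
  edge (0, 18)→(2, 6): d=(2,-12) top-left  bias=+0
  edge (2, 6)→(11, 11): d=(9,5) right/bottom  bias=-1
    (1,3)@(3, 7): e=[100,14,4] → #
    (2,3)@(5, 7): e=[86,38,-6] → ·
    (1,4)@(3, 9): e=[78,18,22] → #
    (2,4)@(5, 9): e=[64,42,12] → #
    (3,4)@(7, 9): e=[50,66,2] → #
    (4,4)@(9, 9): e=[36,90,-8] → ·
    (1,5)@(3, 11): e=[56,22,40] → #
    (4,5)@(9, 11): e=[14,94,10] → #
    (5,5)@(11, 11): e=[0,118,0] → ·  [on edge]
    (0,6)@(1, 13): e=[48,2,68] → #
    (4,6)@(9, 13): e=[-8,98,28] → ·
    (0,7)@(1, 15): e=[26,6,86] → #
  covered (15 px):
    · · · · · · · ·
    · · · · · · · ·
    · · · · · · · ·
    · # · · · · · ·
    · # # # · · · ·
    · # # # # · · ·
    # # # # · · · ·
    # # · · · · · ·
    # · · · · · · ·
    · · · · · · · ·
    · · · · · · · ·
T3:
  2·area = 34
  edge (8, 10)→(6, 20): d=(-2,10) right/bottom  bias=-1
  edge (6, 20)→(3, 18): d=(-3,-2) top-left  bias=+0
  edge (3, 18)→(8, 10): d=(5,-8) top-left  bias=+0
    (4,2)@(9, 5): e=[0,51,-17] → ·  [on edge]
    (3,6)@(7, 13): e=[4,23,7] → #
    (4,6)@(9, 13): e=[-16,27,23] → ·
    (2,7)@(5, 15): e=[20,13,1] → #
    (3,7)@(7, 15): e=[0,17,17] → ·  [on edge]
    (2,8)@(5, 17): e=[16,7,11] → #
    (3,8)@(7, 17): e=[-4,11,27] → ·
    (2,9)@(5, 19): e=[12,1,21] → #
    (3,9)@(7, 19): e=[-8,5,37] → ·
    (2,10)@(5, 21): e=[8,-5,31] → ·
  covered (4 px):
    · · · · · · · ·
    · · · · · · · ·
    · · · · · · · ·
    · · · · · · · ·
    · · · · · · · ·
    · · · · · · · ·
    · · · # · · · ·
    · · # · · · · ·
    · · # · · · · ·
    · · # · · · · ·
    · · · · · · · ·
T4:
  2·area = 48
  edge (3, 14)→(11, 10): d=(8,-4) top-left  bias=+0
  edge (11, 10)→(5, 19): d=(-6,9) right/bottom  bias=-1
  edge (5, 19)→(3, 14): d=(-2,-5) top-left  bias=+0
    (6,3)@(13, 7): e=[-16,0,64] → ·  [on edge]
    (0,4)@(1, 9): e=[-48,96,0] → ·  [on edge]
    (6,4)@(13, 9): e=[0,-12,60] → ·  [on edge]
    (4,5)@(9, 11): e=[0,12,36] → #  [on edge]
    (5,5)@(11, 11): e=[8,-6,46] → ·
    (2,6)@(5, 13): e=[0,36,12] → #  [on edge]
    (3,6)@(7, 13): e=[8,18,22] → #
    (4,6)@(9, 13): e=[16,0,32] → ·  [on edge]
    (0,7)@(1, 15): e=[0,60,-12] → ·  [on edge]
    (2,7)@(5, 15): e=[16,24,8] → #
    (4,7)@(9, 15): e=[32,-12,28] → ·
    (2,8)@(5, 17): e=[32,12,4] → #
    (2,9)@(5, 19): e=[48,0,0] → ·  [on edge]
  covered (6 px):
    · · · · · · · ·
    · · · · · · · ·
    · · · · · · · ·
    · · · · · · · ·
    · · · · · · · ·
    · · · · # · · ·
    · · # # · · · ·
    · · # # · · · ·
    · · # · · · · ·
    · · · · · · · ·
    · · · · · · · ·

Final: [10,50,48]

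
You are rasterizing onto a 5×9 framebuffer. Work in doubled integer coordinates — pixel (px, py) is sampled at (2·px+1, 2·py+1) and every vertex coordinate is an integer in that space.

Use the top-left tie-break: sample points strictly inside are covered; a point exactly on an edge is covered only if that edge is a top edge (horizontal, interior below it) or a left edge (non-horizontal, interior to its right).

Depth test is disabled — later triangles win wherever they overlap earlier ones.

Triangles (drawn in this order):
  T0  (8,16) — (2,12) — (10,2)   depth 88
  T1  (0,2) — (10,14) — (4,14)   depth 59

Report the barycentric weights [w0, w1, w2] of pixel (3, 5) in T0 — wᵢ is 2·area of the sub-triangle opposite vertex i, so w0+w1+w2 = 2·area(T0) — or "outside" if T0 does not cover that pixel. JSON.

T0:
  2·area = 92
  edge (8, 16)→(2, 12): d=(-6,-4) top-left  bias=+0
  edge (2, 12)→(10, 2): d=(8,-10) top-left  bias=+0
  edge (10, 2)→(8, 16): d=(-2,14) right/bottom  bias=-1
    (4,2)@(9, 5): e=[70,14,8] → #
    (3,3)@(7, 7): e=[50,10,32] → #
    (2,4)@(5, 9): e=[30,6,56] → #
    (4,4)@(9, 9): e=[46,46,0] → ·  [on edge]
    (1,5)@(3, 11): e=[10,2,80] → #
    (4,5)@(9, 11): e=[34,62,-4] → ·
    (1,6)@(3, 13): e=[-2,18,76] → ·
    (2,6)@(5, 13): e=[6,38,48] → #
    (4,6)@(9, 13): e=[22,78,-8] → ·
    (2,7)@(5, 15): e=[-6,54,44] → ·
    (3,7)@(7, 15): e=[2,74,16] → #
    (4,7)@(9, 15): e=[10,94,-12] → ·
  covered (11 px):
    · · · · ·
    · · · · ·
    · · · · #
    · · · # #
    · · # # ·
    · # # # ·
    · · # # ·
    · · · # ·
    · · · · ·
T1:
  2·area = 72
  edge (0, 2)→(10, 14): d=(10,12) right/bottom  bias=-1
  edge (10, 14)→(4, 14): d=(-6,0) right/bottom  bias=-1
  edge (4, 14)→(0, 2): d=(-4,-12) top-left  bias=+0
    (0,2)@(1, 5): e=[18,54,0] → #  [on edge]
    (1,2)@(3, 5): e=[-6,54,24] → ·
    (0,3)@(1, 7): e=[38,42,-8] → ·
    (1,3)@(3, 7): e=[14,42,16] → #
    (2,3)@(5, 7): e=[-10,42,40] → ·
    (1,4)@(3, 9): e=[34,30,8] → #
    (2,4)@(5, 9): e=[10,30,32] → #
    (3,4)@(7, 9): e=[-14,30,56] → ·
    (1,5)@(3, 11): e=[54,18,0] → #  [on edge]
    (3,5)@(7, 11): e=[6,18,48] → #
    (4,5)@(9, 11): e=[-18,18,72] → ·
    (1,6)@(3, 13): e=[74,6,-8] → ·
    (2,8)@(5, 17): e=[90,-18,0] → ·  [on edge]
  covered (10 px):
    · · · · ·
    · · · · ·
    # · · · ·
    · # · · ·
    · # # · ·
    · # # # ·
    · · # # #
    · · · · ·
    · · · · ·

Answer: [42,24,26]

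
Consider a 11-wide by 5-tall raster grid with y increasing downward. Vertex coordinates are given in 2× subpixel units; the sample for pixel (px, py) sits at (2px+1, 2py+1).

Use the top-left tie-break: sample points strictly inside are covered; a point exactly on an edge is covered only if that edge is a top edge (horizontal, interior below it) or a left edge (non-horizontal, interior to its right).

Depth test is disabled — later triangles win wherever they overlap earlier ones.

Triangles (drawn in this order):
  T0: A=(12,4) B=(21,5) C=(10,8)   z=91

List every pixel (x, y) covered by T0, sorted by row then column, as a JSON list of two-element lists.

T0:
  2·area = 38
  edge (12, 4)→(21, 5): d=(9,1) right/bottom  bias=-1
  edge (21, 5)→(10, 8): d=(-11,3) right/bottom  bias=-1
  edge (10, 8)→(12, 4): d=(2,-4) top-left  bias=+0
    (1,1)@(3, 3): e=[0,76,-38] → .  [on edge]
    (6,2)@(13, 5): e=[8,24,6] → X
    (7,2)@(15, 5): e=[6,18,14] → X
    (8,2)@(17, 5): e=[4,12,22] → X
    (9,2)@(19, 5): e=[2,6,30] → X
    (10,2)@(21, 5): e=[0,0,38] → .  [on edge]
    (5,3)@(11, 7): e=[28,8,2] → X
    (7,3)@(15, 7): e=[24,-4,18] → .
    (8,3)@(17, 7): e=[22,-10,26] → .
    (9,3)@(19, 7): e=[20,-16,34] → .
    (5,4)@(11, 9): e=[46,-14,6] → .
    (6,4)@(13, 9): e=[44,-20,14] → .
  covered (6 px):
    . . . . . . . . . . .
    . . . . . . . . . . .
    . . . . . . X X X X .
    . . . . . X X . . . .
    . . . . . . . . . . .

Answer: [[6,2],[7,2],[8,2],[9,2],[5,3],[6,3]]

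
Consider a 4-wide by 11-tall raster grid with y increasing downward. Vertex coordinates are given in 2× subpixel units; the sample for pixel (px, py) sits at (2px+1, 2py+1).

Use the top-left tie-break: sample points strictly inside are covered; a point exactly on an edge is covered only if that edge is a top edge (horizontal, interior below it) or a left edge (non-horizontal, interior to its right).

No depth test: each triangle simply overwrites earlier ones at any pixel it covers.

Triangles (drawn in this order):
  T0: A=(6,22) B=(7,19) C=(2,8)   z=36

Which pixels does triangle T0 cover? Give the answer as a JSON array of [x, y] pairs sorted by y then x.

T0:
  2·area = 26  (B↔C swapped to make it positive)
  edge (6, 22)→(2, 8): d=(-4,-14) top-left  bias=+0
  edge (2, 8)→(7, 19): d=(5,11) right/bottom  bias=-1
  edge (7, 19)→(6, 22): d=(-1,3) right/bottom  bias=-1
    (1,5)@(3, 11): e=[2,4,20] → X
    (2,5)@(5, 11): e=[30,-18,14] → .
    (1,6)@(3, 13): e=[-6,14,18] → .
    (2,7)@(5, 15): e=[14,2,10] → X
    (3,7)@(7, 15): e=[42,-20,4] → .
    (2,8)@(5, 17): e=[6,12,8] → X
    (3,8)@(7, 17): e=[34,-10,2] → .
    (2,9)@(5, 19): e=[-2,22,6] → .
    (3,9)@(7, 19): e=[26,0,0] → .  [on edge]
  covered (3 px):
    . . . .
    . . . .
    . . . .
    . . . .
    . . . .
    . X . .
    . . . .
    . . X .
    . . X .
    . . . .
    . . . .

Answer: [[1,5],[2,7],[2,8]]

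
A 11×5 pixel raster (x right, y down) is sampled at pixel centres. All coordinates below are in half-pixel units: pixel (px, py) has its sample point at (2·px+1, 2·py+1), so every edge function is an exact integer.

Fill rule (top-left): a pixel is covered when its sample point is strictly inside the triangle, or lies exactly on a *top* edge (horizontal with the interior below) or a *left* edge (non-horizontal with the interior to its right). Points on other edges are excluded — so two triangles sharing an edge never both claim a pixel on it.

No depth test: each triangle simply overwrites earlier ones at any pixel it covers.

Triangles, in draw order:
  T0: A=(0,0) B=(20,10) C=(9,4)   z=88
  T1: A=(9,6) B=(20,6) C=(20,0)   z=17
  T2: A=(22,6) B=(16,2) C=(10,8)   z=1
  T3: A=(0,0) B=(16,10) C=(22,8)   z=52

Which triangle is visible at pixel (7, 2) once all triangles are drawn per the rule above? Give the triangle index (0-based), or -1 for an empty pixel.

T0:
  2·area = 10  (B↔C swapped to make it positive)
  edge (0, 0)→(9, 4): d=(9,4) right/bottom  bias=-1
  edge (9, 4)→(20, 10): d=(11,6) right/bottom  bias=-1
  edge (20, 10)→(0, 0): d=(-20,-10) top-left  bias=+0
  covered (0 px):
    · · · · · · · · · · ·
    · · · · · · · · · · ·
    · · · · · · · · · · ·
    · · · · · · · · · · ·
    · · · · · · · · · · ·
T1:
  2·area = 66  (B↔C swapped to make it positive)
  edge (9, 6)→(20, 0): d=(11,-6) top-left  bias=+0
  edge (20, 0)→(20, 6): d=(0,6) right/bottom  bias=-1
  edge (20, 6)→(9, 6): d=(-11,0) right/bottom  bias=-1
    (9,0)@(19, 1): e=[5,6,55] → #
    (10,0)@(21, 1): e=[17,-6,55] → ·
    (7,1)@(15, 3): e=[3,30,33] → #
    (8,1)@(17, 3): e=[15,18,33] → #
    (10,1)@(21, 3): e=[39,-6,33] → ·
    (5,2)@(11, 5): e=[1,54,11] → #
    (6,2)@(13, 5): e=[13,42,11] → #
    (10,2)@(21, 5): e=[61,-6,11] → ·
    (5,3)@(11, 7): e=[23,54,-11] → ·
    (6,3)@(13, 7): e=[35,42,-11] → ·
    (7,3)@(15, 7): e=[47,30,-11] → ·
    (8,3)@(17, 7): e=[59,18,-11] → ·
  covered (9 px):
    · · · · · · · · · # ·
    · · · · · · · # # # ·
    · · · · · # # # # # ·
    · · · · · · · · · · ·
    · · · · · · · · · · ·
T2:
  2·area = 60  (B↔C swapped to make it positive)
  edge (22, 6)→(10, 8): d=(-12,2) right/bottom  bias=-1
  edge (10, 8)→(16, 2): d=(6,-6) top-left  bias=+0
  edge (16, 2)→(22, 6): d=(6,4) right/bottom  bias=-1
    (8,0)@(17, 1): e=[70,0,-10] → ·  [on edge]
    (7,1)@(15, 3): e=[50,0,10] → #  [on edge]
    (8,1)@(17, 3): e=[46,12,2] → #
    (9,1)@(19, 3): e=[42,24,-6] → ·
    (6,2)@(13, 5): e=[30,0,30] → #  [on edge]
    (9,2)@(19, 5): e=[18,36,6] → #
    (10,2)@(21, 5): e=[14,48,-2] → ·
    (5,3)@(11, 7): e=[10,0,50] → #  [on edge]
    (8,3)@(17, 7): e=[-2,36,26] → ·
    (9,3)@(19, 7): e=[-6,48,18] → ·
    (4,4)@(9, 9): e=[-10,0,70] → ·  [on edge]
    (5,4)@(11, 9): e=[-14,12,62] → ·
  covered (9 px):
    · · · · · · · · · · ·
    · · · · · · · # # · ·
    · · · · · · # # # # ·
    · · · · · # # # · · ·
    · · · · · · · · · · ·
T3:
  2·area = 92  (B↔C swapped to make it positive)
  edge (0, 0)→(22, 8): d=(22,8) right/bottom  bias=-1
  edge (22, 8)→(16, 10): d=(-6,2) right/bottom  bias=-1
  edge (16, 10)→(0, 0): d=(-16,-10) top-left  bias=+0
    (2,1)@(5, 3): e=[26,64,2] → #
    (3,1)@(7, 3): e=[10,60,22] → #
    (4,1)@(9, 3): e=[-6,56,42] → ·
    (2,2)@(5, 5): e=[70,52,-30] → ·
    (3,2)@(7, 5): e=[54,48,-10] → ·
    (4,2)@(9, 5): e=[38,44,10] → #
    (5,2)@(11, 5): e=[22,40,30] → #
    (6,2)@(13, 5): e=[6,36,50] → #
    (7,2)@(15, 5): e=[-10,32,70] → ·
    (4,3)@(9, 7): e=[82,32,-22] → ·
    (5,3)@(11, 7): e=[66,28,-2] → ·
    (6,3)@(13, 7): e=[50,24,18] → #
    (9,4)@(19, 9): e=[46,0,46] → ·  [on edge]
  covered (11 px):
    · · · · · · · · · · ·
    · · # # · · · · · · ·
    · · · · # # # · · · ·
    · · · · · · # # # # ·
    · · · · · · · # # · ·

Z-buffer (winner per pixel, '.' = empty):
  . . . . . . . . . 1 .
  . . 3 3 . . . 2 2 1 .
  . . . . 3 3 3 2 2 2 .
  . . . . . 2 3 3 3 3 .
  . . . . . . . 3 3 . .

Result: 2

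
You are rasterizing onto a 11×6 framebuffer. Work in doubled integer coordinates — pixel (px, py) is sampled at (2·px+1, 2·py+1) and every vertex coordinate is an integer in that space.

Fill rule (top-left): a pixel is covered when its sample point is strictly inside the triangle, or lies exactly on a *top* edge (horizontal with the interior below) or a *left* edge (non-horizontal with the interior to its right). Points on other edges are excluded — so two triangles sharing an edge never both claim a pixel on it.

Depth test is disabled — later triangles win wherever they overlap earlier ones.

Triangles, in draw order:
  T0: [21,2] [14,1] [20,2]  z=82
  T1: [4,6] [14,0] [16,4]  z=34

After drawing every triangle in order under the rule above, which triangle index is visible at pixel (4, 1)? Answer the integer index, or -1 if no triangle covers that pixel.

T0:
  2·area = 1  (B↔C swapped to make it positive)
  edge (21, 2)→(20, 2): d=(-1,0) right/bottom  bias=-1
  edge (20, 2)→(14, 1): d=(-6,-1) top-left  bias=+0
  edge (14, 1)→(21, 2): d=(7,1) right/bottom  bias=-1
  covered (0 px):
    . . . . . . . . . . .
    . . . . . . . . . . .
    . . . . . . . . . . .
    . . . . . . . . . . .
    . . . . . . . . . . .
    . . . . . . . . . . .
T1:
  2·area = 52
  edge (4, 6)→(14, 0): d=(10,-6) top-left  bias=+0
  edge (14, 0)→(16, 4): d=(2,4) right/bottom  bias=-1
  edge (16, 4)→(4, 6): d=(-12,2) right/bottom  bias=-1
    (6,0)@(13, 1): e=[4,6,42] → X
    (7,0)@(15, 1): e=[16,-2,38] → .
    (4,1)@(9, 3): e=[0,26,26] → X  [on edge]
    (5,1)@(11, 3): e=[12,18,22] → X
    (7,1)@(15, 3): e=[36,2,14] → X
    (8,1)@(17, 3): e=[48,-6,10] → .
    (3,2)@(7, 5): e=[8,38,6] → X
    (5,2)@(11, 5): e=[32,22,-2] → .
    (6,2)@(13, 5): e=[44,14,-6] → .
    (7,2)@(15, 5): e=[56,6,-10] → .
    (3,3)@(7, 7): e=[28,42,-18] → .
    (4,3)@(9, 7): e=[40,34,-22] → .
  covered (7 px):
    . . . . . . X . . . .
    . . . . X X X X . . .
    . . . X X . . . . . .
    . . . . . . . . . . .
    . . . . . . . . . . .
    . . . . . . . . . . .

Z-buffer (winner per pixel, '.' = empty):
  . . . . . . 1 . . . .
  . . . . 1 1 1 1 . . .
  . . . 1 1 . . . . . .
  . . . . . . . . . . .
  . . . . . . . . . . .
  . . . . . . . . . . .

Answer: 1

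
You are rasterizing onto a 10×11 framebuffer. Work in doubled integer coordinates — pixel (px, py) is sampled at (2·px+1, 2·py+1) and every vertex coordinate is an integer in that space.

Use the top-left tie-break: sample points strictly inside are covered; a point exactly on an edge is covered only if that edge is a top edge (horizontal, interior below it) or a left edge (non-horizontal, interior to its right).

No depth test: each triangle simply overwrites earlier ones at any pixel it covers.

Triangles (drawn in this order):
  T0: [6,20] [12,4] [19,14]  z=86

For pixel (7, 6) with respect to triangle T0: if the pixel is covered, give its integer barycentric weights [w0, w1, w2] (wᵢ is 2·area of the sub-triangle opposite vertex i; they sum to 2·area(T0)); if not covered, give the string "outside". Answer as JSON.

T0:
  2·area = 172
  edge (6, 20)→(12, 4): d=(6,-16) top-left  bias=+0
  edge (12, 4)→(19, 14): d=(7,10) right/bottom  bias=-1
  edge (19, 14)→(6, 20): d=(-13,6) right/bottom  bias=-1
    (5,3)@(11, 7): e=[2,31,139] → #
    (6,3)@(13, 7): e=[34,11,127] → #
    (7,3)@(15, 7): e=[66,-9,115] → ·
    (5,4)@(11, 9): e=[14,45,113] → #
    (7,4)@(15, 9): e=[78,5,89] → #
    (8,4)@(17, 9): e=[110,-15,77] → ·
    (5,5)@(11, 11): e=[26,59,87] → #
    (8,5)@(17, 11): e=[122,-1,51] → ·
    (4,6)@(9, 13): e=[6,93,73] → #
    (8,6)@(17, 13): e=[134,13,25] → #
    (9,6)@(19, 13): e=[166,-7,13] → ·
    (4,7)@(9, 15): e=[18,107,47] → #
  covered (20 px):
    · · · · · · · · · ·
    · · · · · · · · · ·
    · · · · · · · · · ·
    · · · · · # # · · ·
    · · · · · # # # · ·
    · · · · · # # # · ·
    · · · · # # # # # ·
    · · · · # # # # · ·
    · · · · # # · · · ·
    · · · # · · · · · ·
    · · · · · · · · · ·

Final: [33,37,102]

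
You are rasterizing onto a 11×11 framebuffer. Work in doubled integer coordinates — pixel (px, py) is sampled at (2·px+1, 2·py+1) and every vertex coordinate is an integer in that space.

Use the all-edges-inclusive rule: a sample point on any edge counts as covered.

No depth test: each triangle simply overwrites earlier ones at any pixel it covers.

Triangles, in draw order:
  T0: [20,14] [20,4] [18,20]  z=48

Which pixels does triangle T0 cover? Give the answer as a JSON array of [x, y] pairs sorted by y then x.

T0:
  2·area = 20  (B↔C swapped to make it positive)
  edge (20, 14)→(18, 20): d=(-2,6) inclusive
  edge (18, 20)→(20, 4): d=(2,-16) inclusive
  edge (20, 4)→(20, 14): d=(0,10) inclusive
    (10,5)@(21, 11): e=[0,30,-10] → ·  [on edge]
    (9,6)@(19, 13): e=[8,2,10] → #
    (10,6)@(21, 13): e=[-4,34,-10] → ·
    (9,7)@(19, 15): e=[4,6,10] → #
    (10,7)@(21, 15): e=[-8,38,-10] → ·
    (9,8)@(19, 17): e=[0,10,10] → #  [on edge]
    (10,8)@(21, 17): e=[-12,42,-10] → ·
    (9,9)@(19, 19): e=[-4,14,10] → ·
  covered (3 px):
    · · · · · · · · · · ·
    · · · · · · · · · · ·
    · · · · · · · · · · ·
    · · · · · · · · · · ·
    · · · · · · · · · · ·
    · · · · · · · · · · ·
    · · · · · · · · · # ·
    · · · · · · · · · # ·
    · · · · · · · · · # ·
    · · · · · · · · · · ·
    · · · · · · · · · · ·

Final: [[9,6],[9,7],[9,8]]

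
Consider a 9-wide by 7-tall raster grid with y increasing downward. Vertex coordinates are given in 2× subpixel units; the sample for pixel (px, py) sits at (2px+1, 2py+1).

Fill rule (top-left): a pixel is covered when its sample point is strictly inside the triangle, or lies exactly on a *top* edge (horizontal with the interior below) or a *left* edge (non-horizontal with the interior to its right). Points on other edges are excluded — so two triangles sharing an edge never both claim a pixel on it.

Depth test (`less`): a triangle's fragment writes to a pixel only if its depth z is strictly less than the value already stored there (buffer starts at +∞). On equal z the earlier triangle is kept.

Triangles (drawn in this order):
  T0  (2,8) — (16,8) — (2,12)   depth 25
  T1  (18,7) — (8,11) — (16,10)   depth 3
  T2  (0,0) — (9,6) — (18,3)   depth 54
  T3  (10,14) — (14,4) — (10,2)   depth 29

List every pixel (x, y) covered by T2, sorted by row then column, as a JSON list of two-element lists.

T0:
  2·area = 56
  edge (2, 8)→(16, 8): d=(14,0) top-left  bias=+0
  edge (16, 8)→(2, 12): d=(-14,4) right/bottom  bias=-1
  edge (2, 12)→(2, 8): d=(0,-4) top-left  bias=+0
    (1,4)@(3, 9): e=[14,38,4] → X
    (2,4)@(5, 9): e=[14,30,12] → X
    (3,4)@(7, 9): e=[14,22,20] → X
    (4,4)@(9, 9): e=[14,14,28] → X
    (5,4)@(11, 9): e=[14,6,36] → X
    (6,4)@(13, 9): e=[14,-2,44] → .
    (1,5)@(3, 11): e=[42,10,4] → X
    (3,5)@(7, 11): e=[42,-6,20] → .
    (4,5)@(9, 11): e=[42,-14,28] → .
    (5,5)@(11, 11): e=[42,-22,36] → .
    (1,6)@(3, 13): e=[70,-18,4] → .
    (2,6)@(5, 13): e=[70,-26,12] → .
  covered (7 px):
    . . . . . . . . .
    . . . . . . . . .
    . . . . . . . . .
    . . . . . . . . .
    . X X X X X . . .
    . X X . . . . . .
    . . . . . . . . .
T1:
  2·area = 22  (B↔C swapped to make it positive)
  edge (18, 7)→(16, 10): d=(-2,3) right/bottom  bias=-1
  edge (16, 10)→(8, 11): d=(-8,1) right/bottom  bias=-1
  edge (8, 11)→(18, 7): d=(10,-4) top-left  bias=+0
    (6,4)@(13, 9): e=[11,11,0] → X  [on edge]
    (7,4)@(15, 9): e=[5,9,8] → X
    (8,4)@(17, 9): e=[-1,7,16] → .
    (6,5)@(13, 11): e=[7,-5,20] → .
    (7,5)@(15, 11): e=[1,-7,28] → .
    (1,6)@(3, 13): e=[33,-11,0] → .  [on edge]
  covered (2 px):
    . . . . . . . . .
    . . . . . . . . .
    . . . . . . . . .
    . . . . . . . . .
    . . . . . . X X .
    . . . . . . . . .
    . . . . . . . . .
T2:
  2·area = 81  (B↔C swapped to make it positive)
  edge (0, 0)→(18, 3): d=(18,3) right/bottom  bias=-1
  edge (18, 3)→(9, 6): d=(-9,3) right/bottom  bias=-1
  edge (9, 6)→(0, 0): d=(-9,-6) top-left  bias=+0
    (1,0)@(3, 1): e=[9,63,9] → X
    (2,0)@(5, 1): e=[3,57,21] → X
    (3,0)@(7, 1): e=[-3,51,33] → .
    (1,1)@(3, 3): e=[45,45,-9] → .
    (2,1)@(5, 3): e=[39,39,3] → X
    (3,1)@(7, 3): e=[33,33,15] → X
    (4,1)@(9, 3): e=[27,27,27] → X
    (5,1)@(11, 3): e=[21,21,39] → X
    (6,1)@(13, 3): e=[15,15,51] → X
    (7,1)@(15, 3): e=[9,9,63] → X
    (8,1)@(17, 3): e=[3,3,75] → X
    (2,2)@(5, 5): e=[75,21,-15] → .
  covered (11 px):
    . X X . . . . . .
    . . X X X X X X X
    . . . . X X . . .
    . . . . . . . . .
    . . . . . . . . .
    . . . . . . . . .
    . . . . . . . . .
T3:
  2·area = 48  (B↔C swapped to make it positive)
  edge (10, 14)→(10, 2): d=(0,-12) top-left  bias=+0
  edge (10, 2)→(14, 4): d=(4,2) right/bottom  bias=-1
  edge (14, 4)→(10, 14): d=(-4,10) right/bottom  bias=-1
    (5,1)@(11, 3): e=[12,2,34] → X
    (6,1)@(13, 3): e=[36,-2,14] → .
    (5,2)@(11, 5): e=[12,10,26] → X
    (6,2)@(13, 5): e=[36,6,6] → X
    (7,2)@(15, 5): e=[60,2,-14] → .
    (5,3)@(11, 7): e=[12,18,18] → X
    (6,3)@(13, 7): e=[36,14,-2] → .
    (5,4)@(11, 9): e=[12,26,10] → X
    (6,4)@(13, 9): e=[36,22,-10] → .
    (5,5)@(11, 11): e=[12,34,2] → X
    (6,5)@(13, 11): e=[36,30,-18] → .
    (5,6)@(11, 13): e=[12,42,-6] → .
  covered (6 px):
    . . . . . . . . .
    . . . . . X . . .
    . . . . . X X . .
    . . . . . X . . .
    . . . . . X . . .
    . . . . . X . . .
    . . . . . . . . .

Final: [[1,0],[2,0],[2,1],[3,1],[4,1],[5,1],[6,1],[7,1],[8,1],[4,2],[5,2]]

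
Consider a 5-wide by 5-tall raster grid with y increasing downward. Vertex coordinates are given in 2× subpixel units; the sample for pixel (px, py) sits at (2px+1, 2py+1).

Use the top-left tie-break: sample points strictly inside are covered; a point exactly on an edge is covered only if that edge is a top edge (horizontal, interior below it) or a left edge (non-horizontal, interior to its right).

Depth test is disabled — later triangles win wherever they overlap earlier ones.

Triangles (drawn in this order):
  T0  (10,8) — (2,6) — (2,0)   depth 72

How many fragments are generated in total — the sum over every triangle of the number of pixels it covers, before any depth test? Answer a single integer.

T0:
  2·area = 48
  edge (10, 8)→(2, 6): d=(-8,-2) top-left  bias=+0
  edge (2, 6)→(2, 0): d=(0,-6) top-left  bias=+0
  edge (2, 0)→(10, 8): d=(8,8) right/bottom  bias=-1
    (1,0)@(3, 1): e=[42,6,0] → .  [on edge]
    (1,1)@(3, 3): e=[26,6,16] → X
    (2,1)@(5, 3): e=[30,18,0] → .  [on edge]
    (1,2)@(3, 5): e=[10,6,32] → X
    (2,2)@(5, 5): e=[14,18,16] → X
    (3,2)@(7, 5): e=[18,30,0] → .  [on edge]
    (1,3)@(3, 7): e=[-6,6,48] → .
    (2,3)@(5, 7): e=[-2,18,32] → .
    (3,3)@(7, 7): e=[2,30,16] → X
    (4,3)@(9, 7): e=[6,42,0] → .  [on edge]
    (3,4)@(7, 9): e=[-14,30,32] → .
  covered (4 px):
    . . . . .
    . X . . .
    . X X . .
    . . . X .
    . . . . .

Final: 4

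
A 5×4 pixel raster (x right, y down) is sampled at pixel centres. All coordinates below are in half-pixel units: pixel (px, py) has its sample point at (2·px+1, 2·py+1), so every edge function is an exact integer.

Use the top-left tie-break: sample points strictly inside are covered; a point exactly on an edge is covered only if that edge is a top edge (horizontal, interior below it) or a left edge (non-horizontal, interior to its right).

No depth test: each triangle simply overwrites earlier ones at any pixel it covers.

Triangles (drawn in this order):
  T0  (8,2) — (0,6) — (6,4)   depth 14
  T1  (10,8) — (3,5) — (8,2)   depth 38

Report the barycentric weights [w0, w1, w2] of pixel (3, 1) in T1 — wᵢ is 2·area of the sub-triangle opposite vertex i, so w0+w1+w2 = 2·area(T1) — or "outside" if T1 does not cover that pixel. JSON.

T0:
  2·area = 8  (B↔C swapped to make it positive)
  edge (8, 2)→(6, 4): d=(-2,2) right/bottom  bias=-1
  edge (6, 4)→(0, 6): d=(-6,2) right/bottom  bias=-1
  edge (0, 6)→(8, 2): d=(8,-4) top-left  bias=+0
    (4,0)@(9, 1): e=[0,12,-4] → ·  [on edge]
    (3,1)@(7, 3): e=[0,4,4] → ·  [on edge]
    (4,1)@(9, 3): e=[-4,0,12] → ·  [on edge]
    (1,2)@(3, 5): e=[4,0,4] → ·  [on edge]
    (2,2)@(5, 5): e=[0,-4,12] → ·  [on edge]
    (1,3)@(3, 7): e=[0,-12,20] → ·  [on edge]
  covered (0 px):
    · · · · ·
    · · · · ·
    · · · · ·
    · · · · ·
T1:
  2·area = 36
  edge (10, 8)→(3, 5): d=(-7,-3) top-left  bias=+0
  edge (3, 5)→(8, 2): d=(5,-3) top-left  bias=+0
  edge (8, 2)→(10, 8): d=(2,6) right/bottom  bias=-1
    (3,1)@(7, 3): e=[26,2,8] → #
    (4,1)@(9, 3): e=[32,8,-4] → ·
    (1,2)@(3, 5): e=[0,0,36] → #  [on edge]
    (2,2)@(5, 5): e=[6,6,24] → #
    (4,2)@(9, 5): e=[18,18,0] → ·  [on edge]
    (1,3)@(3, 7): e=[-14,10,40] → ·
    (2,3)@(5, 7): e=[-8,16,28] → ·
    (3,3)@(7, 7): e=[-2,22,16] → ·
    (4,3)@(9, 7): e=[4,28,4] → #
  covered (5 px):
    · · · · ·
    · · · # ·
    · # # # ·
    · · · · #

Answer: [2,8,26]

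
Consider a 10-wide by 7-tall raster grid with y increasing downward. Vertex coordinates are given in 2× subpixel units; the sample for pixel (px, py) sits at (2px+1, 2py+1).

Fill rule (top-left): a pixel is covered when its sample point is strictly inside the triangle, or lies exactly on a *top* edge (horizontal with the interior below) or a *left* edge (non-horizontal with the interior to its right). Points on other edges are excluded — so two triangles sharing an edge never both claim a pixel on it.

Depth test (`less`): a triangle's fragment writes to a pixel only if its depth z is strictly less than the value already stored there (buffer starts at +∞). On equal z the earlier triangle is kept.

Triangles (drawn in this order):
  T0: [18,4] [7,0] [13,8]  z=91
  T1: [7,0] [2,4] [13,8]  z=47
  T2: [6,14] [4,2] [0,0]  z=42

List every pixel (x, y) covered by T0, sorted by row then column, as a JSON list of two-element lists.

T0:
  2·area = 64  (B↔C swapped to make it positive)
  edge (18, 4)→(13, 8): d=(-5,4) right/bottom  bias=-1
  edge (13, 8)→(7, 0): d=(-6,-8) top-left  bias=+0
  edge (7, 0)→(18, 4): d=(11,4) right/bottom  bias=-1
    (4,0)@(9, 1): e=[51,10,3] → #
    (5,0)@(11, 1): e=[43,26,-5] → ·
    (4,1)@(9, 3): e=[41,-2,25] → ·
    (5,1)@(11, 3): e=[33,14,17] → #
    (6,1)@(13, 3): e=[25,30,9] → #
    (7,1)@(15, 3): e=[17,46,1] → #
    (8,1)@(17, 3): e=[9,62,-7] → ·
    (5,2)@(11, 5): e=[23,2,39] → #
    (8,2)@(17, 5): e=[-1,50,15] → ·
    (5,3)@(11, 7): e=[13,-10,61] → ·
    (6,3)@(13, 7): e=[5,6,53] → #
    (7,3)@(15, 7): e=[-3,22,45] → ·
  covered (8 px):
    · · · · # · · · · ·
    · · · · · # # # · ·
    · · · · · # # # · ·
    · · · · · · # · · ·
    · · · · · · · · · ·
    · · · · · · · · · ·
    · · · · · · · · · ·
T1:
  2·area = 64  (B↔C swapped to make it positive)
  edge (7, 0)→(13, 8): d=(6,8) right/bottom  bias=-1
  edge (13, 8)→(2, 4): d=(-11,-4) top-left  bias=+0
  edge (2, 4)→(7, 0): d=(5,-4) top-left  bias=+0
    (3,0)@(7, 1): e=[6,53,5] → #
    (4,0)@(9, 1): e=[-10,61,13] → ·
    (2,1)@(5, 3): e=[34,23,7] → #
    (4,1)@(9, 3): e=[2,39,23] → #
    (5,1)@(11, 3): e=[-14,47,31] → ·
    (2,2)@(5, 5): e=[46,1,17] → #
    (5,2)@(11, 5): e=[-2,25,41] → ·
    (2,3)@(5, 7): e=[58,-21,27] → ·
    (3,3)@(7, 7): e=[42,-13,35] → ·
    (4,3)@(9, 7): e=[26,-5,43] → ·
    (5,3)@(11, 7): e=[10,3,51] → #
    (6,3)@(13, 7): e=[-6,11,59] → ·
  covered (8 px):
    · · · # · · · · · ·
    · · # # # · · · · ·
    · · # # # · · · · ·
    · · · · · # · · · ·
    · · · · · · · · · ·
    · · · · · · · · · ·
    · · · · · · · · · ·
T2:
  2·area = 44  (B↔C swapped to make it positive)
  edge (6, 14)→(0, 0): d=(-6,-14) top-left  bias=+0
  edge (0, 0)→(4, 2): d=(4,2) right/bottom  bias=-1
  edge (4, 2)→(6, 14): d=(2,12) right/bottom  bias=-1
    (0,0)@(1, 1): e=[8,2,34] → #
    (1,0)@(3, 1): e=[36,-2,10] → ·
    (0,1)@(1, 3): e=[-4,10,38] → ·
    (1,1)@(3, 3): e=[24,6,14] → #
    (2,1)@(5, 3): e=[52,2,-10] → ·
    (1,2)@(3, 5): e=[12,14,18] → #
    (2,2)@(5, 5): e=[40,10,-6] → ·
    (1,3)@(3, 7): e=[0,22,22] → #  [on edge]
    (2,3)@(5, 7): e=[28,18,-2] → ·
    (1,4)@(3, 9): e=[-12,30,26] → ·
    (2,4)@(5, 9): e=[16,26,2] → #
    (3,4)@(7, 9): e=[44,22,-22] → ·
  covered (6 px):
    # · · · · · · · · ·
    · # · · · · · · · ·
    · # · · · · · · · ·
    · # · · · · · · · ·
    · · # · · · · · · ·
    · · # · · · · · · ·
    · · · · · · · · · ·

Final: [[4,0],[5,1],[6,1],[7,1],[5,2],[6,2],[7,2],[6,3]]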